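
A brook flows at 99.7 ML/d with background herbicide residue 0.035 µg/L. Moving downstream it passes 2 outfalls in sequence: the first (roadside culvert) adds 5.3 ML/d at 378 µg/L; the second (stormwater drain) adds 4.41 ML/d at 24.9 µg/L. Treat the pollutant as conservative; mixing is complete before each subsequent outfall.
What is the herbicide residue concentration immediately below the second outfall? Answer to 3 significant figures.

After outfall 1: Q = 99.70 + 5.300 = 105.0 ML/d; C = (99.70·0.03500 + 5.300·378.0)/105.0 = 19.11 µg/L.
After outfall 2: Q = 105.0 + 4.410 = 109.4 ML/d; C = (105.0·19.11 + 4.410·24.90)/109.4 = 19.35 µg/L.

19.3 µg/L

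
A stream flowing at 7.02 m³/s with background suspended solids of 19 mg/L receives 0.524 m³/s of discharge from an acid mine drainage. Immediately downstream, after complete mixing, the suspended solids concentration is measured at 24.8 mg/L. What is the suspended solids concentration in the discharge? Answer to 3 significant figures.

Mass balance: 7.020·19.00 + 0.5240·Cₑ = 7.544·24.80
→ Cₑ = (7.544·24.80 − 7.020·19.00) / 0.5240 = 102.5 mg/L.

103 mg/L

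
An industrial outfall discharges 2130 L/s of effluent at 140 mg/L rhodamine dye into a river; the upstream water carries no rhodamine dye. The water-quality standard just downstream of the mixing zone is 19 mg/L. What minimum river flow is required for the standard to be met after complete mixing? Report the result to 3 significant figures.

13600 L/s

Set C_mix = 19: (Q·0 + 2130·140.0) / (Q + 2130) = 19
→ Q = 2130·(140.0 − 19)/(19 − 0) = 13560 L/s.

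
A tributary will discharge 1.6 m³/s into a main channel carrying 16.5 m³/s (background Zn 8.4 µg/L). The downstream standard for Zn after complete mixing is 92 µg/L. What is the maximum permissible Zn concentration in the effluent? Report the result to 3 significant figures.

954 µg/L

At the limit, (Qr·Cr + Qe·Cₑ)/(Qr + Qe) = 92:
Cₑ = (18.10·92 − 16.50·8.400) / 1.600 = 954.1 µg/L.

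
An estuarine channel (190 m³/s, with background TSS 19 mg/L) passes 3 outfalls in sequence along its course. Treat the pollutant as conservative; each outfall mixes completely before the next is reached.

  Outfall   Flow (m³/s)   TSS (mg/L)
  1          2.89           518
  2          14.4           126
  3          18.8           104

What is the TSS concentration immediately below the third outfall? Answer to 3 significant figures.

After outfall 1: Q = 190.0 + 2.890 = 192.9 m³/s; C = (190.0·19.00 + 2.890·518.0)/192.9 = 26.48 mg/L.
After outfall 2: Q = 192.9 + 14.40 = 207.3 m³/s; C = (192.9·26.48 + 14.40·126.0)/207.3 = 33.39 mg/L.
After outfall 3: Q = 207.3 + 18.80 = 226.1 m³/s; C = (207.3·33.39 + 18.80·104.0)/226.1 = 39.26 mg/L.

39.3 mg/L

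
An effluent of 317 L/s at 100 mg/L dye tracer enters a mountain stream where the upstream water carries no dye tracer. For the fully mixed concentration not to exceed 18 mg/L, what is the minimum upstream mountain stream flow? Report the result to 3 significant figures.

1440 L/s

Set C_mix = 18: (Q·0 + 317.0·100.0) / (Q + 317.0) = 18
→ Q = 317.0·(100.0 − 18)/(18 − 0) = 1444 L/s.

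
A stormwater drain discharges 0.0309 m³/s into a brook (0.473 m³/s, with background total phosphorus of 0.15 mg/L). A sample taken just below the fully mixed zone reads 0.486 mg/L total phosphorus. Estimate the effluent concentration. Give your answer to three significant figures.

Mass balance: 0.4730·0.1500 + 0.03090·Cₑ = 0.5039·0.4860
→ Cₑ = (0.5039·0.4860 − 0.4730·0.1500) / 0.03090 = 5.629 mg/L.

5.63 mg/L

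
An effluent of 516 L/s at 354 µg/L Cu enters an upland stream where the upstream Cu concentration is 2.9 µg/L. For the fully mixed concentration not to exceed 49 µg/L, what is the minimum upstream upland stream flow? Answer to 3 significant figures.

3410 L/s

Set C_mix = 49: (Q·2.900 + 516.0·354.0) / (Q + 516.0) = 49
→ Q = 516.0·(354.0 − 49)/(49 − 2.900) = 3414 L/s.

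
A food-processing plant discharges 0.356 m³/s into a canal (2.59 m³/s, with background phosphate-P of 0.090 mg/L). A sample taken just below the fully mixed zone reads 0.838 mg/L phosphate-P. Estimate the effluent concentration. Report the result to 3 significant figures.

6.28 mg/L

Mass balance: 2.590·0.09000 + 0.3560·Cₑ = 2.946·0.8380
→ Cₑ = (2.946·0.8380 − 2.590·0.09000) / 0.3560 = 6.280 mg/L.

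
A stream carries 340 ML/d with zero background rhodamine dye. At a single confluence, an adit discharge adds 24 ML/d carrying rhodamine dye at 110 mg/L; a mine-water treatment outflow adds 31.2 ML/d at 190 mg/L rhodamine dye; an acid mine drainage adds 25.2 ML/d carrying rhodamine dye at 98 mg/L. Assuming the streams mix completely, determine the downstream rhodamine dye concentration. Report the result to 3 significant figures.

Flow-weighted average: C = (340.0·0 + 24.00·110.0 + 31.20·190.0 + 25.20·98.00) / 420.4 = 11040/420.4 = 26.25 mg/L.

26.3 mg/L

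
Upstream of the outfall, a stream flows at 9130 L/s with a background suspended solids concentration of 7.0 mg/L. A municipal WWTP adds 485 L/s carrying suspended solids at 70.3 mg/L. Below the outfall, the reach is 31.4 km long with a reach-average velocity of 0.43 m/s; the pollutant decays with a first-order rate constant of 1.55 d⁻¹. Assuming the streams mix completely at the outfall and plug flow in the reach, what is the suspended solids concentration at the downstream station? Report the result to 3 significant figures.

2.75 mg/L

After mixing, C = (9130·7.000 + 485.0·70.30) / 9615 = 98010/9615 = 10.19 mg/L.
Travel time t = 31.4·1000 / 0.43 = 73020 s = 20.28 h.
Decay over the reach: 10.19·exp(−kt) = 10.19·0.2698 = 2.750 mg/L.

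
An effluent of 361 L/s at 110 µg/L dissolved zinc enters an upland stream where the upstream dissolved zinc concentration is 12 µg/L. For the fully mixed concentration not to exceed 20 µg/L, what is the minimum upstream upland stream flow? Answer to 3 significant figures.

Set C_mix = 20: (Q·12.00 + 361.0·110.0) / (Q + 361.0) = 20
→ Q = 361.0·(110.0 − 20)/(20 − 12.00) = 4061 L/s.

4060 L/s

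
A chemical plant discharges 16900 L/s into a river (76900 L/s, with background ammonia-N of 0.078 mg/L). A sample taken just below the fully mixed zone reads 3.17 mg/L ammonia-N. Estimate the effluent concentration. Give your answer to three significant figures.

Mass balance: 76900·0.07800 + 16900·Cₑ = 93800·3.170
→ Cₑ = (93800·3.170 − 76900·0.07800) / 16900 = 17.24 mg/L.

17.2 mg/L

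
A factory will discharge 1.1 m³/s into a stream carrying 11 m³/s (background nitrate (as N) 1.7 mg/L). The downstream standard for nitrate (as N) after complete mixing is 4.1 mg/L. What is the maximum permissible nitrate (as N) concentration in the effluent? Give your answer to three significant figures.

At the limit, (Qr·Cr + Qe·Cₑ)/(Qr + Qe) = 4.1:
Cₑ = (12.10·4.1 − 11.00·1.700) / 1.100 = 28.10 mg/L.

28.1 mg/L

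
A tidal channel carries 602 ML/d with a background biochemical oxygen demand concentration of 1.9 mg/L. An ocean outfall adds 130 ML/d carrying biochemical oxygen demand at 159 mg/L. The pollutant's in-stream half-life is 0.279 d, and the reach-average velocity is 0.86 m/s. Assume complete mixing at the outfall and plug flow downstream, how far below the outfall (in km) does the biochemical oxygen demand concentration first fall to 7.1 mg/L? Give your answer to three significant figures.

42.9 km

Flow-weighted average: C = (602.0·1.900 + 130.0·159.0) / 732.0 = 21810/732.0 = 29.80 mg/L.
Half-life 0.279 d → k = ln 2 / 0.279 = 2.484 d⁻¹.
Set 29.80·exp(−k·t) = 7.1 → t = ln(29.80/7.1)/k = 49880 s = 13.86 h.
Distance = v·t = 0.86·49880 = 42900 m = 42.90 km.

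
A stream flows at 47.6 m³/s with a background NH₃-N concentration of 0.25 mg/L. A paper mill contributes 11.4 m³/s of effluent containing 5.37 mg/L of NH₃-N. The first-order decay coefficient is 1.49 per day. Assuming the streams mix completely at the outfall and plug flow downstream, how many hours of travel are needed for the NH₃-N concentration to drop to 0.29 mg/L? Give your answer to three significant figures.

Mixed concentration C = ΣQC/ΣQ = (47.60·0.2500 + 11.40·5.370) / 59.00 = 73.12/59.00 = 1.239 mg/L.
1.239·exp(−k·t) = 0.29 → t = ln(1.239/0.29)/k = 84220 s = 23.39 h.

23.4 h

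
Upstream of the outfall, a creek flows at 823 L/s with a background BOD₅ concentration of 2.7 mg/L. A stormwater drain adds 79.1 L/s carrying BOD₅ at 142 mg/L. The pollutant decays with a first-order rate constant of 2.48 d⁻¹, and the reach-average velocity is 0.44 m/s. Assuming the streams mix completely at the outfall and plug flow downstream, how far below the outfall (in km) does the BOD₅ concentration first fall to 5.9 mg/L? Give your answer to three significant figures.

14.2 km

Conservation of mass: C = (823.0·2.700 + 79.10·142.0) / 902.1 = 13450/902.1 = 14.91 mg/L.
Set 14.91·exp(−k·t) = 5.9 → t = ln(14.91/5.9)/k = 32310 s = 8.975 h.
Distance = v·t = 0.44·32310 = 14220 m = 14.22 km.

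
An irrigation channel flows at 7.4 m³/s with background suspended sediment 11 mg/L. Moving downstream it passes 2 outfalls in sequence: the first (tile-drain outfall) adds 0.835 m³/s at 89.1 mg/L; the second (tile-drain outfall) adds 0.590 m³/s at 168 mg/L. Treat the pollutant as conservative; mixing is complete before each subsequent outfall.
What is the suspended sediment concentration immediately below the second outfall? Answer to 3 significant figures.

Outfall 1: combined Q = 8.235 m³/s; C = (7.400·11.00 + 0.8350·89.10)/8.235 = 18.92 mg/L.
Outfall 2: combined Q = 8.825 m³/s; C = (8.235·18.92 + 0.5900·168.0)/8.825 = 28.89 mg/L.

28.9 mg/L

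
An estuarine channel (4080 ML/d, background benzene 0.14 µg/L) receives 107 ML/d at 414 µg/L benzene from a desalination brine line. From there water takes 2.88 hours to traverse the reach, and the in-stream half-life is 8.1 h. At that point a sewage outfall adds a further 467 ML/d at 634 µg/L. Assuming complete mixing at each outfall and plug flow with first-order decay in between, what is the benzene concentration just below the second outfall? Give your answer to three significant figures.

Flow-weighted average: C = (4080·0.1400 + 107.0·414.0) / 4187 = 44870/4187 = 10.72 µg/L; combined flow 4187 ML/d.
Half-life 8.1 h → k = ln 2 / 8.1 = 0.08557 h⁻¹ = 2.054 d⁻¹.
First-order decay: C = 10.72·exp(−k·t) = 10.72·0.7816 = 8.376 µg/L.
Second outfall: C = (4187·8.376 + 467.0·634.0)/4654 = 71.15 µg/L.

71.2 µg/L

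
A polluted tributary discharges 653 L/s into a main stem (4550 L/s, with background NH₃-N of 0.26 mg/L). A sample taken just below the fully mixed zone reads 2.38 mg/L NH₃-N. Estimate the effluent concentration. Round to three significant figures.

Mass balance: 4550·0.2600 + 653.0·Cₑ = 5203·2.380
→ Cₑ = (5203·2.380 − 4550·0.2600) / 653.0 = 17.15 mg/L.

17.2 mg/L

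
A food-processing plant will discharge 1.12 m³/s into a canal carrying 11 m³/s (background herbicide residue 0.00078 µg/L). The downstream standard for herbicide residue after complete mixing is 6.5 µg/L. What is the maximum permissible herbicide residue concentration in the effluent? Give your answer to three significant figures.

70.3 µg/L

At the limit, (Qr·Cr + Qe·Cₑ)/(Qr + Qe) = 6.5:
Cₑ = (12.12·6.5 − 11.00·0.0007800) / 1.120 = 70.33 µg/L.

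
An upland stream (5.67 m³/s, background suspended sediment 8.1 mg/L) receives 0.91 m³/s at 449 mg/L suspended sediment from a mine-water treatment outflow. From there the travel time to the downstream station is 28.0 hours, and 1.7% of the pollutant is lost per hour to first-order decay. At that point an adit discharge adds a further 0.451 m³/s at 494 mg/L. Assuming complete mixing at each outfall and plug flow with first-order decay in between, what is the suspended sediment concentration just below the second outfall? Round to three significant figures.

71.7 mg/L

After mixing, C = (5.670·8.100 + 0.9100·449.0) / 6.580 = 454.5/6.580 = 69.08 mg/L; combined flow 6.580 m³/s.
1.7%/h lost → k = −ln(1 − 0.017) = 0.01715 h⁻¹.
First-order decay: C = 69.08·exp(−k·t) = 69.08·0.6187 = 42.74 mg/L.
At the second outfall, C = (6.580·42.74 + 0.4510·494.0) / (6.580 + 0.4510) = 71.68 mg/L.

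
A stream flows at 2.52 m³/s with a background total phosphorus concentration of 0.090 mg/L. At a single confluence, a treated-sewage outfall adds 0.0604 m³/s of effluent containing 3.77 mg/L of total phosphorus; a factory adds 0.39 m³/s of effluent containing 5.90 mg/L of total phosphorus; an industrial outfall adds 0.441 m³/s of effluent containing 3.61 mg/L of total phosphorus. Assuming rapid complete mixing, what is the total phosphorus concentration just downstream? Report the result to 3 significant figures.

Mixed concentration C = ΣQC/ΣQ = (2.520·0.09000 + 0.06040·3.770 + 0.3900·5.900 + 0.4410·3.610) / 3.411 = 4.348/3.411 = 1.274 mg/L.

1.27 mg/L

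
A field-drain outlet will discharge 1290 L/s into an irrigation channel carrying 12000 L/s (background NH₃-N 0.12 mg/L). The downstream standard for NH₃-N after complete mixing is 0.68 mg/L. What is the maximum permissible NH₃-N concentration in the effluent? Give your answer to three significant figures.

At the limit, (Qr·Cr + Qe·Cₑ)/(Qr + Qe) = 0.68:
Cₑ = (13290·0.68 − 12000·0.1200) / 1290 = 5.889 mg/L.

5.89 mg/L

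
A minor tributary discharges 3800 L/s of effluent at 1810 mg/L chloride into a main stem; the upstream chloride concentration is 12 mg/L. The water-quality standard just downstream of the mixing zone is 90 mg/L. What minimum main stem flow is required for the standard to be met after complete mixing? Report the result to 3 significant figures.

83800 L/s

Set C_mix = 90: (Q·12.00 + 3800·1810) / (Q + 3800) = 90
→ Q = 3800·(1810 − 90)/(90 − 12.00) = 83790 L/s.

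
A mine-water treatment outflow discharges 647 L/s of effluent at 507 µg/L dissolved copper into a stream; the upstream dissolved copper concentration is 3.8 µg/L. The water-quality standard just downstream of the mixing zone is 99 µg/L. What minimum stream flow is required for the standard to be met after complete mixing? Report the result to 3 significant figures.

Set C_mix = 99: (Q·3.800 + 647.0·507.0) / (Q + 647.0) = 99
→ Q = 647.0·(507.0 − 99)/(99 − 3.800) = 2773 L/s.

2770 L/s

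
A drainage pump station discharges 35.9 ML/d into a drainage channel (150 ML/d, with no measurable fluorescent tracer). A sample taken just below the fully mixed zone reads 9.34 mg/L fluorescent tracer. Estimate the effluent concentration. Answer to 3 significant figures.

48.4 mg/L

Mass balance: 150.0·0 + 35.90·Cₑ = 185.9·9.340
→ Cₑ = (185.9·9.340 − 150.0·0) / 35.90 = 48.37 mg/L.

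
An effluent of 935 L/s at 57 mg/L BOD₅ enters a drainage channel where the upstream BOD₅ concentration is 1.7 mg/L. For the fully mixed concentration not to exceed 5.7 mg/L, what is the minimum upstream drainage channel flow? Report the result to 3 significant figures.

Set C_mix = 5.7: (Q·1.700 + 935.0·57.00) / (Q + 935.0) = 5.7
→ Q = 935.0·(57.00 − 5.7)/(5.7 − 1.700) = 11990 L/s.

12000 L/s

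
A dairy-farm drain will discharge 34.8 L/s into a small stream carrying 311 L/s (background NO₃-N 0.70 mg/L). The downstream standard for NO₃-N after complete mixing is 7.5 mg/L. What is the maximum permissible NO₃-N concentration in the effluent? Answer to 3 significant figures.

68.3 mg/L

At the limit, (Qr·Cr + Qe·Cₑ)/(Qr + Qe) = 7.5:
Cₑ = (345.8·7.5 − 311.0·0.7000) / 34.80 = 68.27 mg/L.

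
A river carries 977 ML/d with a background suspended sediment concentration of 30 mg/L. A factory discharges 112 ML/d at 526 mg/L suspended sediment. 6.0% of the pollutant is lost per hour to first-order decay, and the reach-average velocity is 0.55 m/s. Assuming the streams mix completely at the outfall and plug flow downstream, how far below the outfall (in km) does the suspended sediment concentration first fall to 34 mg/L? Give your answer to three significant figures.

27.8 km

Mass balance: C = (977.0·30.00 + 112.0·526.0) / 1089 = 88220/1089 = 81.01 mg/L.
6.0%/h lost → k = −ln(1 − 0.06) = 0.06188 h⁻¹.
Set 81.01·exp(−k·t) = 34 → t = ln(81.01/34)/k = 50520 s = 14.03 h.
Distance = v·t = 0.55·50520 = 27780 m = 27.78 km.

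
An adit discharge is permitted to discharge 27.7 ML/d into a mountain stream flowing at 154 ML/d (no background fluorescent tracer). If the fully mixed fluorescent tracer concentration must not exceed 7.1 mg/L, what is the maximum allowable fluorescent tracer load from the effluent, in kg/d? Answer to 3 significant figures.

Mass balance at the limit: 154.0·0 + 27.70·Cₑ = 181.7·7.1 → Cₑ = 46.57 mg/L.
27.70 ML/d = 0.3206 m³/s. Load = 0.3206 m³/s × 46.57 g/m³ × 86 400 s/d = 1290 kg/d.

1290 kg/d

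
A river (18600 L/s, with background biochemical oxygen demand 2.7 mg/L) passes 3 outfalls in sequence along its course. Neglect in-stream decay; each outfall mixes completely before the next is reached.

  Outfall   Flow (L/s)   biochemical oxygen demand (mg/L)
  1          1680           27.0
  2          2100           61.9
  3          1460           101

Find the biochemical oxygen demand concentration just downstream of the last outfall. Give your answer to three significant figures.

After outfall 1: Q = 18600 + 1680 = 20280 L/s; C = (18600·2.700 + 1680·27.00)/20280 = 4.713 mg/L.
After outfall 2: Q = 20280 + 2100 = 22380 L/s; C = (20280·4.713 + 2100·61.90)/22380 = 10.08 mg/L.
After outfall 3: Q = 22380 + 1460 = 23840 L/s; C = (22380·10.08 + 1460·101.0)/23840 = 15.65 mg/L.

15.6 mg/L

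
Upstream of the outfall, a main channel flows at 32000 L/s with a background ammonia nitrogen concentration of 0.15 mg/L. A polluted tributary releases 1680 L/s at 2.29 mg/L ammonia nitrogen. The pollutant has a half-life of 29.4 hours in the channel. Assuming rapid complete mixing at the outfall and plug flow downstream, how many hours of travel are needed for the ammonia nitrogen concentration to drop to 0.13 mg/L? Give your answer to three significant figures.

After mixing, C = (32000·0.1500 + 1680·2.290) / 33680 = 8647/33680 = 0.2567 mg/L.
Half-life 29.4 h → k = ln 2 / 29.4 = 0.02358 h⁻¹ = 0.5658 d⁻¹.
0.2567·exp(−k·t) = 0.13 → t = ln(0.2567/0.13)/k = 103900 s = 28.87 h.

28.9 h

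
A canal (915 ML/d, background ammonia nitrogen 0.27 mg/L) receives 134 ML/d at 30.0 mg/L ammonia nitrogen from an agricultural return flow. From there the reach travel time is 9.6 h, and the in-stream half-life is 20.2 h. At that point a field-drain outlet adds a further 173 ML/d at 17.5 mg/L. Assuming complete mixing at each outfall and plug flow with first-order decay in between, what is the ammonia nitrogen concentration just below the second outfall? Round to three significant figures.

Mixed concentration C = ΣQC/ΣQ = (915.0·0.2700 + 134.0·30.00) / 1049 = 4267/1049 = 4.068 mg/L; combined flow 1049 ML/d.
Half-life 20.2 h → k = ln 2 / 20.2 = 0.03431 h⁻¹ = 0.8235 d⁻¹.
After decay, C = 4.068 × e^(−kt) = 4.068 × 0.7193 = 2.926 mg/L.
Second outfall: C = (1049·2.926 + 173.0·17.50)/1222 = 4.989 mg/L.

4.99 mg/L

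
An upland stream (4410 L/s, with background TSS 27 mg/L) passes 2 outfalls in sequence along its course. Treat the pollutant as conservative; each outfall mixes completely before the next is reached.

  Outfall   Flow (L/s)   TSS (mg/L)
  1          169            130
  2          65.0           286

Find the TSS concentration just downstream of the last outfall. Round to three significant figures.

Outfall 1: combined Q = 4579 L/s; C = (4410·27.00 + 169.0·130.0)/4579 = 30.80 mg/L.
Outfall 2: combined Q = 4644 L/s; C = (4579·30.80 + 65.00·286.0)/4644 = 34.37 mg/L.

34.4 mg/L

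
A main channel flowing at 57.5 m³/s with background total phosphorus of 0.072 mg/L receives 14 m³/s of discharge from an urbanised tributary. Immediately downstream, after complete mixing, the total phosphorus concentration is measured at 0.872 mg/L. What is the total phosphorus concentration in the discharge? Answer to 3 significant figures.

Mass balance: 57.50·0.07200 + 14.00·Cₑ = 71.50·0.8720
→ Cₑ = (71.50·0.8720 − 57.50·0.07200) / 14.00 = 4.158 mg/L.

4.16 mg/L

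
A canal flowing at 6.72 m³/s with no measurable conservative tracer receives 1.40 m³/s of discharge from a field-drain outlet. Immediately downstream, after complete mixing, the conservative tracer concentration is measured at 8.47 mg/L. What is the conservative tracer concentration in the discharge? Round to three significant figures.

Mass balance: 6.720·0 + 1.400·Cₑ = 8.120·8.470
→ Cₑ = (8.120·8.470 − 6.720·0) / 1.400 = 49.13 mg/L.

49.1 mg/L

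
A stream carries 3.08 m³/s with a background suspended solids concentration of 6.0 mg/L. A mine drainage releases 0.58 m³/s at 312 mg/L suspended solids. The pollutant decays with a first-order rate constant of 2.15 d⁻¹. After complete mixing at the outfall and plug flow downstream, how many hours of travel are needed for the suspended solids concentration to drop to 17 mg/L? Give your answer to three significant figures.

Mass balance: C = (3.080·6.000 + 0.5800·312.0) / 3.660 = 199.4/3.660 = 54.49 mg/L.
54.49·exp(−k·t) = 17 → t = ln(54.49/17)/k = 46810 s = 13.00 h.

13.0 h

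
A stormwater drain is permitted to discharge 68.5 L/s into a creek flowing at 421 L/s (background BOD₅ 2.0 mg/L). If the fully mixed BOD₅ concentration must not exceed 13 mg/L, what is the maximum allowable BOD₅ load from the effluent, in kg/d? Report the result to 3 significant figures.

477 kg/d

Mass balance at the limit: 421.0·2.000 + 68.50·Cₑ = 489.5·13 → Cₑ = 80.61 mg/L.
68.50 L/s = 0.06850 m³/s. Load = 0.06850 m³/s × 80.61 g/m³ × 86 400 s/d = 477.1 kg/d.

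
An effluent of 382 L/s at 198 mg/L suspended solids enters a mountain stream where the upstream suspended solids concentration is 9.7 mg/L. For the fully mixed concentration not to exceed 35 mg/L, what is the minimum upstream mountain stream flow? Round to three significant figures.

Set C_mix = 35: (Q·9.700 + 382.0·198.0) / (Q + 382.0) = 35
→ Q = 382.0·(198.0 − 35)/(35 − 9.700) = 2461 L/s.

2460 L/s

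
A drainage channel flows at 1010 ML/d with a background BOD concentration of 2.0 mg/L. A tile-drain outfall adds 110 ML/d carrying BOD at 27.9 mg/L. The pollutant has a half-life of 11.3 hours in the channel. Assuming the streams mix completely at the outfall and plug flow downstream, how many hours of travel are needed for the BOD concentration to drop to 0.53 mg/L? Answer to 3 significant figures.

35.0 h

After mixing, C = (1010·2.000 + 110.0·27.90) / 1120 = 5089/1120 = 4.544 mg/L.
Half-life 11.3 h → k = ln 2 / 11.3 = 0.06134 h⁻¹ = 1.472 d⁻¹.
4.544·exp(−k·t) = 0.53 → t = ln(4.544/0.53)/k = 126100 s = 35.03 h.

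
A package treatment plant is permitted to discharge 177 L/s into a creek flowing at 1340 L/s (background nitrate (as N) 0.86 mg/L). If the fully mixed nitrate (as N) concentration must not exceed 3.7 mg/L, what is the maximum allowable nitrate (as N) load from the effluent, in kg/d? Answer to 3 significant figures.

385 kg/d

Mass balance at the limit: 1340·0.8600 + 177.0·Cₑ = 1517·3.7 → Cₑ = 25.20 mg/L.
177.0 L/s = 0.1770 m³/s. Load = 0.1770 m³/s × 25.20 g/m³ × 86 400 s/d = 385.4 kg/d.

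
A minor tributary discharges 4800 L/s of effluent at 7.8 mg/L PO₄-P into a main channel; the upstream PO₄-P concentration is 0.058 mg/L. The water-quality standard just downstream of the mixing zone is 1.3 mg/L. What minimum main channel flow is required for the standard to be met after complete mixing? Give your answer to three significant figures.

25100 L/s

Set C_mix = 1.3: (Q·0.05800 + 4800·7.800) / (Q + 4800) = 1.3
→ Q = 4800·(7.800 − 1.3)/(1.3 − 0.05800) = 25120 L/s.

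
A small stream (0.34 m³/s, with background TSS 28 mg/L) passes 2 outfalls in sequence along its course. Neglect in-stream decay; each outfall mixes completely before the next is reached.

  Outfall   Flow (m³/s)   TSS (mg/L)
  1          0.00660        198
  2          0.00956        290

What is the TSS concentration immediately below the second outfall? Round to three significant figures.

Outfall 1: combined Q = 0.3466 m³/s; C = (0.3400·28.00 + 0.006600·198.0)/0.3466 = 31.24 mg/L.
Outfall 2: combined Q = 0.3562 m³/s; C = (0.3466·31.24 + 0.009560·290.0)/0.3562 = 38.18 mg/L.

38.2 mg/L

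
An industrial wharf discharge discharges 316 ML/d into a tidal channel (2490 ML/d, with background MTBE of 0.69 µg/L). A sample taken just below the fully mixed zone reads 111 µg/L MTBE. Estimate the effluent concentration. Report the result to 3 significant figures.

Mass balance: 2490·0.6900 + 316.0·Cₑ = 2806·111.0
→ Cₑ = (2806·111.0 − 2490·0.6900) / 316.0 = 980.2 µg/L.

980 µg/L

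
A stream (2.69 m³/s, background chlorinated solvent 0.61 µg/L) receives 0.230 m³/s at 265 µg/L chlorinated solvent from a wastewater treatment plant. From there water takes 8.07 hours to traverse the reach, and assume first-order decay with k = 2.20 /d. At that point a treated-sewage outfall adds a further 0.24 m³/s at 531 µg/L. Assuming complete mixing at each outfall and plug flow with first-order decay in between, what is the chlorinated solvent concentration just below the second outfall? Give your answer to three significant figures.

Mass balance: C = (2.690·0.6100 + 0.2300·265.0) / 2.920 = 62.59/2.920 = 21.44 µg/L; combined flow 2.920 m³/s.
Decay over the reach: 21.44·exp(−kt) = 21.44·0.4772 = 10.23 µg/L.
At the second outfall, C = (2.920·10.23 + 0.2400·531.0) / (2.920 + 0.2400) = 49.78 µg/L.

49.8 µg/L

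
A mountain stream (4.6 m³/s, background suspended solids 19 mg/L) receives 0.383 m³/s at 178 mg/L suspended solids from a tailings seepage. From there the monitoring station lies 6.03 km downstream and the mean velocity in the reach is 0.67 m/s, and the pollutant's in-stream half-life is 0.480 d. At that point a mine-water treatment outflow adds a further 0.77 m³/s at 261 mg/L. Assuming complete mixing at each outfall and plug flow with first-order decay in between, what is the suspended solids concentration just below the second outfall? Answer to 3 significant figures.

After mixing, C = (4.600·19.00 + 0.3830·178.0) / 4.983 = 155.6/4.983 = 31.22 mg/L; combined flow 4.983 m³/s.
Travel time t = 6.03·1000 / 0.67 = 9000 s = 2.500 h.
Half-life 0.480 d → k = ln 2 / 0.480 = 1.444 d⁻¹.
Applying C = C₀e^(−kt): 31.22 × 0.8603 = 26.86 mg/L.
At the second outfall, C = (4.983·26.86 + 0.7700·261.0) / (4.983 + 0.7700) = 58.20 mg/L.

58.2 mg/L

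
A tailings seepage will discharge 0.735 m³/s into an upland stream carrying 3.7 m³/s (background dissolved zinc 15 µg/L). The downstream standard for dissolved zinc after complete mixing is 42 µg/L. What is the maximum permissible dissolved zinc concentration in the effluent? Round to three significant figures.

At the limit, (Qr·Cr + Qe·Cₑ)/(Qr + Qe) = 42:
Cₑ = (4.435·42 − 3.700·15.00) / 0.7350 = 177.9 µg/L.

178 µg/L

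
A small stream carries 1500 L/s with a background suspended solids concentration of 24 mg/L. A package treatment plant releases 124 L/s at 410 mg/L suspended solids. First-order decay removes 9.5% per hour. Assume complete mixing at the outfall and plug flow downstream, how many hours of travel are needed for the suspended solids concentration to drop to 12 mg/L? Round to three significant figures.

After mixing, C = (1500·24.00 + 124.0·410.0) / 1624 = 86840/1624 = 53.47 mg/L.
9.5%/h lost → k = −ln(1 − 0.095) = 0.09982 h⁻¹.
53.47·exp(−k·t) = 12 → t = ln(53.47/12)/k = 53890 s = 14.97 h.

15.0 h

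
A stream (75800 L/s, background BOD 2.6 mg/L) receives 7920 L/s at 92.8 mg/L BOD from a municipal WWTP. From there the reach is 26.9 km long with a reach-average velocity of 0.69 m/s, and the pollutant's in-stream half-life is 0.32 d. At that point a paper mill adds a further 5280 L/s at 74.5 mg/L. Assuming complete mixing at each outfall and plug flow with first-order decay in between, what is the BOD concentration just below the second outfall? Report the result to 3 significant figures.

Mixed concentration C = ΣQC/ΣQ = (75800·2.600 + 7920·92.80) / 83720 = 932100/83720 = 11.13 mg/L; combined flow 83720 L/s.
Travel time t = 26.9·1000 / 0.69 = 38990 s = 10.83 h.
Half-life 0.32 d → k = ln 2 / 0.32 = 2.166 d⁻¹.
First-order decay: C = 11.13·exp(−k·t) = 11.13·0.3763 = 4.189 mg/L.
At the second outfall, C = (83720·4.189 + 5280·74.50) / (83720 + 5280) = 8.361 mg/L.

8.36 mg/L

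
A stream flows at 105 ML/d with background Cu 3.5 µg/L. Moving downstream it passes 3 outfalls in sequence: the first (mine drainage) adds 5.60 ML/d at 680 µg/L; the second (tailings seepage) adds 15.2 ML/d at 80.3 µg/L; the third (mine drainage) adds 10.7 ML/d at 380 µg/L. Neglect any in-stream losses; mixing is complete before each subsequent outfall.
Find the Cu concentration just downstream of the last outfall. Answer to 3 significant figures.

After outfall 1: Q = 105.0 + 5.600 = 110.6 ML/d; C = (105.0·3.500 + 5.600·680.0)/110.6 = 37.75 µg/L.
After outfall 2: Q = 110.6 + 15.20 = 125.8 ML/d; C = (110.6·37.75 + 15.20·80.30)/125.8 = 42.89 µg/L.
After outfall 3: Q = 125.8 + 10.70 = 136.5 ML/d; C = (125.8·42.89 + 10.70·380.0)/136.5 = 69.32 µg/L.

69.3 µg/L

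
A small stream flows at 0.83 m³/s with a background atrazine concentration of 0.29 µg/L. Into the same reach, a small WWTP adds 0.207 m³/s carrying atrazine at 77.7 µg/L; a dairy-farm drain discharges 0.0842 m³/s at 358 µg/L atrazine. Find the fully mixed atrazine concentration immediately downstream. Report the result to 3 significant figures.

41.4 µg/L

Flow-weighted average: C = (0.8300·0.2900 + 0.2070·77.70 + 0.08420·358.0) / 1.121 = 46.47/1.121 = 41.45 µg/L.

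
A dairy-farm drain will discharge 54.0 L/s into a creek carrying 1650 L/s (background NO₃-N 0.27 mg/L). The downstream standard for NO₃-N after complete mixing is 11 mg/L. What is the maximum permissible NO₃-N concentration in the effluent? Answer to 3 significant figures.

At the limit, (Qr·Cr + Qe·Cₑ)/(Qr + Qe) = 11:
Cₑ = (1704·11 − 1650·0.2700) / 54.00 = 338.9 mg/L.

339 mg/L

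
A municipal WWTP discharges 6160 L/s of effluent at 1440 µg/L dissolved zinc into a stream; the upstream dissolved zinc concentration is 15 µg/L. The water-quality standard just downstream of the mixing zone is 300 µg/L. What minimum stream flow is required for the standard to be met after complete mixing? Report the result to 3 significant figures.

Set C_mix = 300: (Q·15.00 + 6160·1440) / (Q + 6160) = 300
→ Q = 6160·(1440 − 300)/(300 − 15.00) = 24640 L/s.

24600 L/s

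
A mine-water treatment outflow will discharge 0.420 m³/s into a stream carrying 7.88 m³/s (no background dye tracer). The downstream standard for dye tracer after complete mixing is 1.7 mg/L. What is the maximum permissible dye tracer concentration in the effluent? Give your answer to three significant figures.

33.6 mg/L

At the limit, (Qr·Cr + Qe·Cₑ)/(Qr + Qe) = 1.7:
Cₑ = (8.300·1.7 − 7.880·0) / 0.4200 = 33.60 mg/L.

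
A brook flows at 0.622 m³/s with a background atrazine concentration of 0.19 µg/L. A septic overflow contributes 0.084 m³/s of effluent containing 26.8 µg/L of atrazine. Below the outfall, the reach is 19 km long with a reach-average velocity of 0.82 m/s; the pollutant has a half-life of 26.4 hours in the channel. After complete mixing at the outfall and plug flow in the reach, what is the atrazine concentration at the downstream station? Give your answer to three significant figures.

2.83 µg/L

Flow-weighted average: C = (0.6220·0.1900 + 0.08400·26.80) / 0.7060 = 2.369/0.7060 = 3.356 µg/L.
Travel time t = 19·1000 / 0.82 = 23170 s = 6.436 h.
Half-life 26.4 h → k = ln 2 / 26.4 = 0.02626 h⁻¹ = 0.6301 d⁻¹.
Decay over the reach: 3.356·exp(−kt) = 3.356·0.8445 = 2.834 µg/L.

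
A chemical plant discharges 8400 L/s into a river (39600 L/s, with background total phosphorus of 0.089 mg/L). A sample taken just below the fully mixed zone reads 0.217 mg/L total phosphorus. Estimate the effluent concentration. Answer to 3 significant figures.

0.820 mg/L

Mass balance: 39600·0.08900 + 8400·Cₑ = 48000·0.2170
→ Cₑ = (48000·0.2170 − 39600·0.08900) / 8400 = 0.8204 mg/L.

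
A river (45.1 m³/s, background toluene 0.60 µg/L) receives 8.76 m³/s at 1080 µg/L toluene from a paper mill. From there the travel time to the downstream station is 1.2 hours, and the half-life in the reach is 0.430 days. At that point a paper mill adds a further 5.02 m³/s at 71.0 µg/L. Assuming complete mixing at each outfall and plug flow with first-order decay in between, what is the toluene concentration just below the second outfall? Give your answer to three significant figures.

155 µg/L

Mixed concentration C = ΣQC/ΣQ = (45.10·0.6000 + 8.760·1080) / 53.86 = 9488/53.86 = 176.2 µg/L; combined flow 53.86 m³/s.
Half-life 0.430 d → k = ln 2 / 0.430 = 1.612 d⁻¹.
First-order decay: C = 176.2·exp(−k·t) = 176.2·0.9226 = 162.5 µg/L.
At the second outfall, C = (53.86·162.5 + 5.020·71.00) / (53.86 + 5.020) = 154.7 µg/L.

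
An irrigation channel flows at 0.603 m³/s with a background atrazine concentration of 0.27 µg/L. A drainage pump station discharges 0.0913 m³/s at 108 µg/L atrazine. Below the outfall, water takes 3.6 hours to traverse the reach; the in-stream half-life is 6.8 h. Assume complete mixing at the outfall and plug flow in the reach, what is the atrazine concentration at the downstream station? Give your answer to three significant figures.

10.0 µg/L

Conservation of mass: C = (0.6030·0.2700 + 0.09130·108.0) / 0.6943 = 10.02/0.6943 = 14.44 µg/L.
Half-life 6.8 h → k = ln 2 / 6.8 = 0.1019 h⁻¹ = 2.446 d⁻¹.
First-order decay: C = 14.44·exp(−k·t) = 14.44·0.6928 = 10.00 µg/L.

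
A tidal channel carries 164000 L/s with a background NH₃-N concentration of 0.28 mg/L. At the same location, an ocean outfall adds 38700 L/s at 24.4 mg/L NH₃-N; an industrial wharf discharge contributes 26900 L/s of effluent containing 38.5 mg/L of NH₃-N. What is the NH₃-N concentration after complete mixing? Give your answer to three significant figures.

8.82 mg/L

After mixing, C = (164000·0.2800 + 38700·24.40 + 26900·38.50) / 229600 = 2026000/229600 = 8.823 mg/L.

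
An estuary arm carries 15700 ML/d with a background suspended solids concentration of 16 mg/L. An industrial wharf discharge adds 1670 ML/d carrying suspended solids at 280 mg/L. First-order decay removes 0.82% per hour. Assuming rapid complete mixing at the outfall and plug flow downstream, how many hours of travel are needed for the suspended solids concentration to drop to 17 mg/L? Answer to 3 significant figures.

108 h

Mixed concentration C = ΣQC/ΣQ = (15700·16.00 + 1670·280.0) / 17370 = 718800/17370 = 41.38 mg/L.
0.82%/h lost → k = −ln(1 − 0.0082) = 0.008234 h⁻¹.
41.38·exp(−k·t) = 17 → t = ln(41.38/17)/k = 389000 s = 108.0 h.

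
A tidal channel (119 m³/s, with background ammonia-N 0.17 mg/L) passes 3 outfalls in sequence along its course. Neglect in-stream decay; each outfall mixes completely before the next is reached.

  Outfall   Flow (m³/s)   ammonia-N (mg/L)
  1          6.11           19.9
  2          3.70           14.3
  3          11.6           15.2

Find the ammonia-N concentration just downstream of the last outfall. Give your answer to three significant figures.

2.64 mg/L

After outfall 1: Q = 119.0 + 6.110 = 125.1 m³/s; C = (119.0·0.1700 + 6.110·19.90)/125.1 = 1.134 mg/L.
After outfall 2: Q = 125.1 + 3.700 = 128.8 m³/s; C = (125.1·1.134 + 3.700·14.30)/128.8 = 1.512 mg/L.
After outfall 3: Q = 128.8 + 11.60 = 140.4 m³/s; C = (128.8·1.512 + 11.60·15.20)/140.4 = 2.643 mg/L.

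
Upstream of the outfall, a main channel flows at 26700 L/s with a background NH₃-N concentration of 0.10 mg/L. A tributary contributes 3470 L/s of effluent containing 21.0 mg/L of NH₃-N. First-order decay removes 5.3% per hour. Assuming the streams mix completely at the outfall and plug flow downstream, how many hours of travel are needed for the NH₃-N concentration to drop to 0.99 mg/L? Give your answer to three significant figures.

Conservation of mass: C = (26700·0.1000 + 3470·21.00) / 30170 = 75540/30170 = 2.504 mg/L.
5.3%/h lost → k = −ln(1 − 0.053) = 0.05446 h⁻¹.
2.504·exp(−k·t) = 0.99 → t = ln(2.504/0.99)/k = 61340 s = 17.04 h.

17.0 h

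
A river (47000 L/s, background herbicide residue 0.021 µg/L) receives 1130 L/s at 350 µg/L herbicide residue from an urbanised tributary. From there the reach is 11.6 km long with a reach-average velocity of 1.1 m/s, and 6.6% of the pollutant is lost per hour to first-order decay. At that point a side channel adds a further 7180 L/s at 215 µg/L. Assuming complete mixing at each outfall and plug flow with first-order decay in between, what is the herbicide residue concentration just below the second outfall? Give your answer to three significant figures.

Mixed concentration C = ΣQC/ΣQ = (47000·0.02100 + 1130·350.0) / 48130 = 396500/48130 = 8.238 µg/L; combined flow 48130 L/s.
Travel time t = 11.6·1000 / 1.1 = 10550 s = 2.929 h.
6.6%/h lost → k = −ln(1 − 0.066) = 0.06828 h⁻¹.
After decay, C = 8.238 × e^(−kt) = 8.238 × 0.8187 = 6.745 µg/L.
Second outfall: C = (48130·6.745 + 7180·215.0)/55310 = 33.78 µg/L.

33.8 µg/L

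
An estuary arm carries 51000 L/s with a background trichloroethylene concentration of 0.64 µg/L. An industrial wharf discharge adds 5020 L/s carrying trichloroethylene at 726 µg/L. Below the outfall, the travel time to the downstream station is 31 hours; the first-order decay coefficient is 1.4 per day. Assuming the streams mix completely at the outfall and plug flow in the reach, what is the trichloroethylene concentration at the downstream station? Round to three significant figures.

10.8 µg/L

Flow-weighted average: C = (51000·0.6400 + 5020·726.0) / 56020 = 3677000/56020 = 65.64 µg/L.
Decay over the reach: 65.64·exp(−kt) = 65.64·0.1639 = 10.76 µg/L.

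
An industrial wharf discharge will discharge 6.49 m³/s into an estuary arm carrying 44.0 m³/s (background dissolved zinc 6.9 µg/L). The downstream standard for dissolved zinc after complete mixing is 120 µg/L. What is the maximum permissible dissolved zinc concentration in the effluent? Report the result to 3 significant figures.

887 µg/L

At the limit, (Qr·Cr + Qe·Cₑ)/(Qr + Qe) = 120:
Cₑ = (50.49·120 − 44.00·6.900) / 6.490 = 886.8 µg/L.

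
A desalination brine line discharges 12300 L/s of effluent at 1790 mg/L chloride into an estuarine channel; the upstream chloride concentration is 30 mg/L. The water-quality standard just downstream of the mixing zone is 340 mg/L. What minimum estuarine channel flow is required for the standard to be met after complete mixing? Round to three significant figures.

57500 L/s

Set C_mix = 340: (Q·30.00 + 12300·1790) / (Q + 12300) = 340
→ Q = 12300·(1790 − 340)/(340 − 30.00) = 57530 L/s.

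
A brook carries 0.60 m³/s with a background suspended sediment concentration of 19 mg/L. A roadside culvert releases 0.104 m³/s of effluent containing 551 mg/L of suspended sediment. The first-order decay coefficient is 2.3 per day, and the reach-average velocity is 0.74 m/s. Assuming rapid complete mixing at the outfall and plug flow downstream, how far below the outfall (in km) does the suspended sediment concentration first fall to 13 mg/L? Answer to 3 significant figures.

Mixed concentration C = ΣQC/ΣQ = (0.6000·19.00 + 0.1040·551.0) / 0.7040 = 68.70/0.7040 = 97.59 mg/L.
Set 97.59·exp(−k·t) = 13 → t = ln(97.59/13)/k = 75730 s = 21.03 h.
Distance = v·t = 0.74·75730 = 56040 m = 56.04 km.

56.0 km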